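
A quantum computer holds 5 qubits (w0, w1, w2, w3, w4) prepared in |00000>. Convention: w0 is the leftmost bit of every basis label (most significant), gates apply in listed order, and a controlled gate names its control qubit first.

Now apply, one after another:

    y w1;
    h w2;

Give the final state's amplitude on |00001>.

The final state's coefficient on |00001> equals 0.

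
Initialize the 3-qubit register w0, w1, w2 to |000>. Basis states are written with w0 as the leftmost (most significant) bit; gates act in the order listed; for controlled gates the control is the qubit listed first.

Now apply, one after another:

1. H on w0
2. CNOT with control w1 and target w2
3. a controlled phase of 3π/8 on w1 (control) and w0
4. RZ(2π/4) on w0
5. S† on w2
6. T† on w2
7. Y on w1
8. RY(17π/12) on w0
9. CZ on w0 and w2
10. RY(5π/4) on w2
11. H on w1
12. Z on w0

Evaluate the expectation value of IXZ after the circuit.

In the final state, IXZ has expectation sqrt(2)/2.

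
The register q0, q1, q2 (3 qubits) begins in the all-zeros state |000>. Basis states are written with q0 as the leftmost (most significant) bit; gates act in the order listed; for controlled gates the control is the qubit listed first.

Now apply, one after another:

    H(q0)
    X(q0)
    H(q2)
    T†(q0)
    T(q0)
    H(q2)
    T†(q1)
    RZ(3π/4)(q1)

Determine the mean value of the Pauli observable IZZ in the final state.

In the final state, IZZ has expectation 1. Key observation: gates 3-6 undo each other exactly, leaving only the rest of the circuit to track.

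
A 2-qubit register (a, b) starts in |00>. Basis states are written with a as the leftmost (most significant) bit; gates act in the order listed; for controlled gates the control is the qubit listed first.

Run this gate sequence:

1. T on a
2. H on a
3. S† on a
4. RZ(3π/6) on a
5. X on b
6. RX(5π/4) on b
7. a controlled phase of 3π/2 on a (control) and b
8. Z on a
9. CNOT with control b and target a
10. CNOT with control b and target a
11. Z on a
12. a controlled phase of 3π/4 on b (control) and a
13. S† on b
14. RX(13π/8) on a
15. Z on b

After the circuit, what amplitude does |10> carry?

|10> carries amplitude -sqrt(2)*sqrt(sqrt(2)/4 + 1/2)*exp(-I*pi/4)*sin(3*pi/16)/2 + sqrt(2)*sqrt(sqrt(2)/4 + 1/2)*exp(I*pi/4)*cos(3*pi/16)/2 in the final state.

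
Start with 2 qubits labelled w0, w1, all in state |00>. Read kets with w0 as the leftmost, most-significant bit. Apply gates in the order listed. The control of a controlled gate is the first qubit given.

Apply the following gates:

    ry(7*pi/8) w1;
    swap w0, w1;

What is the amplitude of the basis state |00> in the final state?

The amplitude on |00> is cos(7*pi/16).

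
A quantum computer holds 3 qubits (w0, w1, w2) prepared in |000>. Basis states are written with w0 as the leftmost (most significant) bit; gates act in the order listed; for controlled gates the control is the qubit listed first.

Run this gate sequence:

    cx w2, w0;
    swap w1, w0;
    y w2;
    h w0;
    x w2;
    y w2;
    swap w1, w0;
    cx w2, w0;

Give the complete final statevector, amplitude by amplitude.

The resulting statevector has amplitude -sqrt(2)/2 on |101>, -sqrt(2)/2 on |111>, and 0 on every other basis state.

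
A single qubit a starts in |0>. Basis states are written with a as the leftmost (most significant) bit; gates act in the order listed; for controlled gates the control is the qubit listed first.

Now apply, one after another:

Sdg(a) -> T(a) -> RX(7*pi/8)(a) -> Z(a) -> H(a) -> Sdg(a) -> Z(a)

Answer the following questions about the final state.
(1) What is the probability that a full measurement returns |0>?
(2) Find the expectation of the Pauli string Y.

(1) A full measurement returns |0> with probability 1/2.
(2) The observable Y averages to -sqrt(sqrt(2) + 2)/2.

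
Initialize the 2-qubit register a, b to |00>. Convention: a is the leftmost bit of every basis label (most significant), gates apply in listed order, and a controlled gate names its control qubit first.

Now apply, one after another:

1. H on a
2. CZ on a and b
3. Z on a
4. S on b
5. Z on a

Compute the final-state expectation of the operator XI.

The expectation value of XI is 1.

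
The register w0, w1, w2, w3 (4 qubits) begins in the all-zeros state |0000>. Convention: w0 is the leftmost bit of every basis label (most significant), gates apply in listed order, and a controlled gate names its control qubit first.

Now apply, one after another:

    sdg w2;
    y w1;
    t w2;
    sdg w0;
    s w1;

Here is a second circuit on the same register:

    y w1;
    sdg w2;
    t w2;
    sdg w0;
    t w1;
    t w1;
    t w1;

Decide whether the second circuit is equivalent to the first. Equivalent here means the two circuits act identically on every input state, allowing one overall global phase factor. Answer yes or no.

No — the two circuits implement different unitaries, even allowing a global phase.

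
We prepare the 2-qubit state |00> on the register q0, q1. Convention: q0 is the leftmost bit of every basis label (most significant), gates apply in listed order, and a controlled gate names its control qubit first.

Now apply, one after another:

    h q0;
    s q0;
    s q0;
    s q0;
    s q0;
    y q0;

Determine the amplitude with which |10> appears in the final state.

|10> carries amplitude sqrt(2)*I/2 in the final state. Key observation: the block from step 2 through step 5 cancels to the identity and can be dropped.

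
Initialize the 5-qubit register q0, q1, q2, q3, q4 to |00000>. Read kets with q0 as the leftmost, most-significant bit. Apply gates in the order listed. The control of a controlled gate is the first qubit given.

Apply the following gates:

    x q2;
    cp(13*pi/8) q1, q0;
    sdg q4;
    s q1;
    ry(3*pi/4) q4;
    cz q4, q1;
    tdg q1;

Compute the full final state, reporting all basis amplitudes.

After the circuit, the state carries amplitude sqrt(2 - sqrt(2))/2 on |00100>, sqrt(sqrt(2) + 2)/2 on |00101>, and 0 on every other basis state.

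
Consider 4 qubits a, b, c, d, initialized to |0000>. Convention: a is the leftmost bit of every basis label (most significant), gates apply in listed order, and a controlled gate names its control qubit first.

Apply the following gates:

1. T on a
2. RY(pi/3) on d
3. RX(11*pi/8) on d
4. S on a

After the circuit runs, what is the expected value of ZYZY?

The observable ZYZY averages to 0.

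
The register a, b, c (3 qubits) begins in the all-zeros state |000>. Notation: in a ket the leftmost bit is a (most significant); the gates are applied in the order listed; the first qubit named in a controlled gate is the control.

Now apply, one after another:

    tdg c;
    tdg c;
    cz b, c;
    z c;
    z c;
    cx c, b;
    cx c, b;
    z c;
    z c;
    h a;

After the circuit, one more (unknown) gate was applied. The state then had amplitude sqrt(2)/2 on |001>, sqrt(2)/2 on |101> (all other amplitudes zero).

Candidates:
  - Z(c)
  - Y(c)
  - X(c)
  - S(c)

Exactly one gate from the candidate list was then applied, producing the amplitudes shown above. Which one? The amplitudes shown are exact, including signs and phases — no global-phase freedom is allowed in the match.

It was X(c) that produced the state shown. Key observation: steps 4-9 multiply out to the identity, so the circuit reduces to the remaining gates.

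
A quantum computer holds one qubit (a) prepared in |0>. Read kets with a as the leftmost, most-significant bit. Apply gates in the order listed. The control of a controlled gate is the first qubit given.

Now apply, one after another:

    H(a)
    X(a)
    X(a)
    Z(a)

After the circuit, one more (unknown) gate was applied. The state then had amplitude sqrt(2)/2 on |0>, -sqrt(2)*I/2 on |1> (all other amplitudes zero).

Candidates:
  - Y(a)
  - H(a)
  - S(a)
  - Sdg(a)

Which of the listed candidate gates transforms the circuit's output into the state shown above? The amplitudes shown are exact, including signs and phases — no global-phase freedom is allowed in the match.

It was S(a) that produced the state shown.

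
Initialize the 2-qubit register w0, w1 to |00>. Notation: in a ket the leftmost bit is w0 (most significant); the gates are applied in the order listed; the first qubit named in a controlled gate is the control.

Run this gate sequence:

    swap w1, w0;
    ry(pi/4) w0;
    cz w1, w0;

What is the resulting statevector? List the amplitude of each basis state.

The resulting statevector has amplitude sqrt(sqrt(2) + 2)/2 on |00>, 0 on |01>, sqrt(2 - sqrt(2))/2 on |10>, 0 on |11>.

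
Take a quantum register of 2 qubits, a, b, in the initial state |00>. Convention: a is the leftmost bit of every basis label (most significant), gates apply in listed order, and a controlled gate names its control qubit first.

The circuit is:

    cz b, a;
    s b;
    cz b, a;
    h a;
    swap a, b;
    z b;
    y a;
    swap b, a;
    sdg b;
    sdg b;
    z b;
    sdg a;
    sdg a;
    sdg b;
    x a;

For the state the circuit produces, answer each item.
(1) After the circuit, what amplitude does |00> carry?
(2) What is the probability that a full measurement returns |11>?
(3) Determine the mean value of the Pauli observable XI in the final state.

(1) The amplitude on |00> is 0.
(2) Outcome |11> occurs with probability 1/2.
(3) The expectation value of XI is 1.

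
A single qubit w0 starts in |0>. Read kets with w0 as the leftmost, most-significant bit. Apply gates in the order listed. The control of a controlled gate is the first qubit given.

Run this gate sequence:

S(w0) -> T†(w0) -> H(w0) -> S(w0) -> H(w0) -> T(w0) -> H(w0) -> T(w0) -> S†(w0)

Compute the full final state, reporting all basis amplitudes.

The final amplitudes are sqrt(2)*(1 - exp(3*I*pi/4) + exp(I*pi/4) + I)/4 on |0>, sqrt(2)*(-1 - exp(3*I*pi/4) + exp(I*pi/4) + I)/4 on |1>.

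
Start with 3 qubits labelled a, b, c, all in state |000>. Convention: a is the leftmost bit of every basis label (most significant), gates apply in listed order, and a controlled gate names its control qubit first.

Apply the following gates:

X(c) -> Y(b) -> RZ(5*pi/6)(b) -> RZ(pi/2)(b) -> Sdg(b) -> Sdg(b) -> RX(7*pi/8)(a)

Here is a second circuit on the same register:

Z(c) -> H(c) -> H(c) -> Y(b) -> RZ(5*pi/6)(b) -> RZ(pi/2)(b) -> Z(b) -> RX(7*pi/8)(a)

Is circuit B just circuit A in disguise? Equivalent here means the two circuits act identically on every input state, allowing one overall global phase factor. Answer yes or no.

No, they are not equivalent — no single phase factor reconciles the two unitaries.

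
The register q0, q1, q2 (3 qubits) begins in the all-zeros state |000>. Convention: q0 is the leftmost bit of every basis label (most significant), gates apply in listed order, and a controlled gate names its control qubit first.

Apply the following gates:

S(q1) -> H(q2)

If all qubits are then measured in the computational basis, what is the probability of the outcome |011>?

A full measurement returns |011> with probability 0.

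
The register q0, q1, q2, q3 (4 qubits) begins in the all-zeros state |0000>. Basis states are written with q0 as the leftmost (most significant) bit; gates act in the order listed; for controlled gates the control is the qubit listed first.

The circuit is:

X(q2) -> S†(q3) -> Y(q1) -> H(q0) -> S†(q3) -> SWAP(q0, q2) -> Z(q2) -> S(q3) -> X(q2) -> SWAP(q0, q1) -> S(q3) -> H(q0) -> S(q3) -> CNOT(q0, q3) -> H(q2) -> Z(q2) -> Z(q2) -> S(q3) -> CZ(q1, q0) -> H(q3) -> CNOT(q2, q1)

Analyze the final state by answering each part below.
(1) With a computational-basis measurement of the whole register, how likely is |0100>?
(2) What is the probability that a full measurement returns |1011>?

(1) Outcome |0100> occurs with probability 0.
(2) The probability of measuring |1011> is 1/4.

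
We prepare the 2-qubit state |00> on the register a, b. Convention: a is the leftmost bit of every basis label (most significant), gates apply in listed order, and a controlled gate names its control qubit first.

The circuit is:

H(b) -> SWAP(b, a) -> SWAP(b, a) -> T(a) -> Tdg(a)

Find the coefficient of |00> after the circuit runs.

The amplitude on |00> is sqrt(2)/2. Key observation: steps 2-3 multiply out to the identity, so the circuit reduces to the remaining gates.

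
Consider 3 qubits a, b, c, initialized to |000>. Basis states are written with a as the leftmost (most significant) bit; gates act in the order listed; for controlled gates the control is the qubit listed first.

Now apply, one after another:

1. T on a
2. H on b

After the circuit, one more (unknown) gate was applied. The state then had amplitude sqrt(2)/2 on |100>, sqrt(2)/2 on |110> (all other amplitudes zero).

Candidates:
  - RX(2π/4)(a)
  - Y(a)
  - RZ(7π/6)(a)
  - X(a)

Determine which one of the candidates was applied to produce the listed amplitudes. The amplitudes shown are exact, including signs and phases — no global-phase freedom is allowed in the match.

It was X(a) that produced the state shown.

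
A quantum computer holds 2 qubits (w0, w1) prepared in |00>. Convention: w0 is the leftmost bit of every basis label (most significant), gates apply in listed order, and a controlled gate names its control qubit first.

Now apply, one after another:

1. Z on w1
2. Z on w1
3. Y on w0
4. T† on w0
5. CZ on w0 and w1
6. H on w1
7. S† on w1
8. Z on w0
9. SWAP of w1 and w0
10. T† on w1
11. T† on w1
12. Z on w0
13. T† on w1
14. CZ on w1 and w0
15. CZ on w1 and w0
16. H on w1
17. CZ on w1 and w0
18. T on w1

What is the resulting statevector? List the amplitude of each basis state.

The final amplitudes are I/2 on |00>, -exp(3*I*pi/4)/2 on |01>, -1/2 on |10>, -exp(I*pi/4)/2 on |11>. Key observation: gates 14-15 undo each other exactly, leaving only the rest of the circuit to track.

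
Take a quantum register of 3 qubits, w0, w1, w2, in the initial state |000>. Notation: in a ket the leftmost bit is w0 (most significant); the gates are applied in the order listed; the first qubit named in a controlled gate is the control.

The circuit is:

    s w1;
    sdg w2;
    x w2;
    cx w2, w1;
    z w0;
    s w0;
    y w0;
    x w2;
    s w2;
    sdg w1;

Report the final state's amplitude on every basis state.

The final amplitudes are 1 on |110>, and 0 on every other basis state.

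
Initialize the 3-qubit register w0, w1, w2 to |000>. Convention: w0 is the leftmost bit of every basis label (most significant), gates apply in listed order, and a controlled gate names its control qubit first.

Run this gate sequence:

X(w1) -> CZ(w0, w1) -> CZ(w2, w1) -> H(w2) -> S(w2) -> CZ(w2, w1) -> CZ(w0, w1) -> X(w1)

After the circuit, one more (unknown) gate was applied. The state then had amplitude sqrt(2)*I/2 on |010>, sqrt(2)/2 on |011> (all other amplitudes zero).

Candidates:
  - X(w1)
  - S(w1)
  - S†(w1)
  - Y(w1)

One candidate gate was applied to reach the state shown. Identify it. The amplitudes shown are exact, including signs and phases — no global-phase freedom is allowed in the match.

It was Y(w1) that produced the state shown.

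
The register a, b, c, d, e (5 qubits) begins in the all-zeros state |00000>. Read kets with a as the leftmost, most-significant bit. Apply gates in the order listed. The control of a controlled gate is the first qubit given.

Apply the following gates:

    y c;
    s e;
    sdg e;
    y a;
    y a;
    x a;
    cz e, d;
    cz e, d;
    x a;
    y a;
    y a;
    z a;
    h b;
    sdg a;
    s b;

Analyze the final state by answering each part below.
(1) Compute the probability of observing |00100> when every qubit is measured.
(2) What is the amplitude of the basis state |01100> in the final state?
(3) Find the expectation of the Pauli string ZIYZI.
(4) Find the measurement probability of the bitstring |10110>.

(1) Outcome |00100> occurs with probability 1/2. Key observation: the block from step 4 through step 11 cancels to the identity and can be dropped.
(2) |01100> carries amplitude -sqrt(2)/2 in the final state.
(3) The observable ZIYZI averages to 0.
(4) The probability of measuring |10110> is 0.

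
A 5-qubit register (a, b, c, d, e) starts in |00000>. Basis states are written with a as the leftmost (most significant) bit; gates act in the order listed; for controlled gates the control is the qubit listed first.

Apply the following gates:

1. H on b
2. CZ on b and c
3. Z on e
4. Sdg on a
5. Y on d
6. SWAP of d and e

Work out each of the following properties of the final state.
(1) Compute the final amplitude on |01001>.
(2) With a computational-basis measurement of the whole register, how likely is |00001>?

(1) The final state's coefficient on |01001> equals sqrt(2)*I/2.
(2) A full measurement returns |00001> with probability 1/2.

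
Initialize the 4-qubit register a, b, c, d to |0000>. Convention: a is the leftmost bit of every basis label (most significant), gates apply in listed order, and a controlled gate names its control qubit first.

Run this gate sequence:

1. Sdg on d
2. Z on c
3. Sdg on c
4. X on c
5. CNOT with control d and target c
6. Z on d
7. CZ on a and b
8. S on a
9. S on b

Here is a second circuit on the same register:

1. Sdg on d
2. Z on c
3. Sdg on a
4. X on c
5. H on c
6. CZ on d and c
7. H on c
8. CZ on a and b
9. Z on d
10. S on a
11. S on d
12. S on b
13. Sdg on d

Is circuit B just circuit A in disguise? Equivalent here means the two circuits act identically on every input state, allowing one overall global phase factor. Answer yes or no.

No, they are not equivalent — no single phase factor reconciles the two unitaries.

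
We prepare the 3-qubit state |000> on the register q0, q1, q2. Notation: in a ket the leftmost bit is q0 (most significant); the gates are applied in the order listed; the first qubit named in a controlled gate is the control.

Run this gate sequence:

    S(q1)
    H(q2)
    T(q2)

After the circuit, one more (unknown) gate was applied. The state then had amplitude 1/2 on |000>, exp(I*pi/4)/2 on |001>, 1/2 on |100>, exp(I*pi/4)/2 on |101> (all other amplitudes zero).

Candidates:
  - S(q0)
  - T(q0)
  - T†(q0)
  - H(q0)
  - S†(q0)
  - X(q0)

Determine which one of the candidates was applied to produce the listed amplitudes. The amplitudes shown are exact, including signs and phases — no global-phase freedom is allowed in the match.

The unique candidate consistent with the amplitudes is H(q0).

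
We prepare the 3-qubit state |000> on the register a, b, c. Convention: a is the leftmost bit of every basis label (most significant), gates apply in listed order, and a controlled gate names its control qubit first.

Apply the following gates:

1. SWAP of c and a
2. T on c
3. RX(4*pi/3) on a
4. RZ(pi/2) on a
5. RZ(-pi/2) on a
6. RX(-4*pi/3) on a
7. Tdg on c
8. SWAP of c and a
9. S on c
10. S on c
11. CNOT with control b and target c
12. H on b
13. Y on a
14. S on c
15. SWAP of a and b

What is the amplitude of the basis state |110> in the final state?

The final state's coefficient on |110> equals sqrt(2)*I/2.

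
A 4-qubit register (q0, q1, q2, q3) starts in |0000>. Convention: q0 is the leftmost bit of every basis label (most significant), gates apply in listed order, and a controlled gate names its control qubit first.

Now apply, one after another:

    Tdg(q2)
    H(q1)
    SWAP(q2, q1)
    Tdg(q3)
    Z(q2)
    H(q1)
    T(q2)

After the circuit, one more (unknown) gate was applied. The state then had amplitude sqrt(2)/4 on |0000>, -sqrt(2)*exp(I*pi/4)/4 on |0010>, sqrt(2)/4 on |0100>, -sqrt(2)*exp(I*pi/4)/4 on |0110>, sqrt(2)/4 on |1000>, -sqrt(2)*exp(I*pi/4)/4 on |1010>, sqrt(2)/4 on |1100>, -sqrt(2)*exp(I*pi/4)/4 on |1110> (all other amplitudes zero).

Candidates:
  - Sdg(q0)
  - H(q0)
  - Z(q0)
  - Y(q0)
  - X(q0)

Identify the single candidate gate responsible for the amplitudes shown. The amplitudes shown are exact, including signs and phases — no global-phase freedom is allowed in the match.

The unique candidate consistent with the amplitudes is H(q0).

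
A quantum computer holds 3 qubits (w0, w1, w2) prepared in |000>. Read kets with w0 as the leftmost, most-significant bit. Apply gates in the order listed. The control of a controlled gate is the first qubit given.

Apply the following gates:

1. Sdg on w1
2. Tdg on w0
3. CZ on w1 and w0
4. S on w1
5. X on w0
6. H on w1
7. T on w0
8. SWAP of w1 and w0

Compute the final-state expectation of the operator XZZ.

The expectation value of XZZ is -1.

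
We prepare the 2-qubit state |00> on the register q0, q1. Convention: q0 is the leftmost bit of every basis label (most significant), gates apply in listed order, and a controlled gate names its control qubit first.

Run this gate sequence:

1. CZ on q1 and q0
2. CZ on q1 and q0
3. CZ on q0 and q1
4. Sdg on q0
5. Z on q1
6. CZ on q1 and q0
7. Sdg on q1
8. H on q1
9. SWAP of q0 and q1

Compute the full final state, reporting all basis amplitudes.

The resulting statevector has amplitude sqrt(2)/2 on |00>, 0 on |01>, sqrt(2)/2 on |10>, 0 on |11>.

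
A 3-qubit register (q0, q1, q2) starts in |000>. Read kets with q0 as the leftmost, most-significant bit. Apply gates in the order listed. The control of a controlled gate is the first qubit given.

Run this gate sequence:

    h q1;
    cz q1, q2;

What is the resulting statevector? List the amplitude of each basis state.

After the circuit, the state carries amplitude sqrt(2)/2 on |000>, sqrt(2)/2 on |010>, and 0 on every other basis state.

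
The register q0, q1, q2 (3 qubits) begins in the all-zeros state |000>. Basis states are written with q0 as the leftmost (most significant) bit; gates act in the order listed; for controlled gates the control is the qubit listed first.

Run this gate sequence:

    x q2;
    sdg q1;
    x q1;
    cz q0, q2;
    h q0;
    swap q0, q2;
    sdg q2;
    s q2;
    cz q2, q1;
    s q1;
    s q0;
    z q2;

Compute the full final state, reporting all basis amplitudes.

The final amplitudes are -sqrt(2)/2 on |110>, -sqrt(2)/2 on |111>, and 0 on every other basis state.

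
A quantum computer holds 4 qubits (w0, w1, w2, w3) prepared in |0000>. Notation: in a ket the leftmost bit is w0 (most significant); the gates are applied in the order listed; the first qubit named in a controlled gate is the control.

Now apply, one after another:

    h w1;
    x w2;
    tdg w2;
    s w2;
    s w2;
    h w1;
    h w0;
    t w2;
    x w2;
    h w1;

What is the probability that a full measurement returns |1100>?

The probability of measuring |1100> is 1/4.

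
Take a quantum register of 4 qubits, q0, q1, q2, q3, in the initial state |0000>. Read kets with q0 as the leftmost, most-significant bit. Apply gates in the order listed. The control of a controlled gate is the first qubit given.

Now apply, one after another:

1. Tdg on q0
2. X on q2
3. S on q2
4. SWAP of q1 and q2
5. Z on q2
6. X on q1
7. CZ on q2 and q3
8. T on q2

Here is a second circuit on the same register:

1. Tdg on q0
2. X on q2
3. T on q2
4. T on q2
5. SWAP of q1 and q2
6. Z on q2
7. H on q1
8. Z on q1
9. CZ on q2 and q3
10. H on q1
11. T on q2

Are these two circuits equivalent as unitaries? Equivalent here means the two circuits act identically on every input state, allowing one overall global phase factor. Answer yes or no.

Yes, they are equivalent — the unitaries differ by at most a global phase.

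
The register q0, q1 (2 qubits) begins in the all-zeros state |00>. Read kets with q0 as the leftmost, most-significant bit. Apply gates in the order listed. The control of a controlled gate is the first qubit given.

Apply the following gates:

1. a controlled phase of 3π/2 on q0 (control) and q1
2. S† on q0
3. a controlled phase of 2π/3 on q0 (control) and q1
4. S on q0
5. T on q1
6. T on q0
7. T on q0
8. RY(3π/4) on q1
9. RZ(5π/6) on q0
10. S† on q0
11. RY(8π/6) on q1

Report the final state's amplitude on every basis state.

After the circuit, the state carries amplitude (sqrt(2 - sqrt(2))/4 + sqrt(3*sqrt(2) + 6)/4)*exp(7*I*pi/12) on |00>, (-sqrt(6 - 3*sqrt(2))/4 + sqrt(sqrt(2) + 2)/4)*exp(7*I*pi/12) on |01>, 0 on |10>, 0 on |11>.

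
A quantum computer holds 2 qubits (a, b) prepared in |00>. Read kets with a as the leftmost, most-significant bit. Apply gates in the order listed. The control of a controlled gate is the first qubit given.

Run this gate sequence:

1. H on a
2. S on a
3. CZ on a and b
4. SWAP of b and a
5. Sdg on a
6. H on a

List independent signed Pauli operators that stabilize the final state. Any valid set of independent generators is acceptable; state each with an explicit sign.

One valid set of independent stabilizer generators is +XI, +IY (any independent generating set of the same group is equally correct).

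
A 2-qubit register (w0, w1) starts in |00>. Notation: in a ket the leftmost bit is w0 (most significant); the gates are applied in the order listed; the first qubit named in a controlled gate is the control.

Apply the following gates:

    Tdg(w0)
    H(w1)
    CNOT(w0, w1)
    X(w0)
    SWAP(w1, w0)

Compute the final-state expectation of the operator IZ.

The expectation value of IZ is -1.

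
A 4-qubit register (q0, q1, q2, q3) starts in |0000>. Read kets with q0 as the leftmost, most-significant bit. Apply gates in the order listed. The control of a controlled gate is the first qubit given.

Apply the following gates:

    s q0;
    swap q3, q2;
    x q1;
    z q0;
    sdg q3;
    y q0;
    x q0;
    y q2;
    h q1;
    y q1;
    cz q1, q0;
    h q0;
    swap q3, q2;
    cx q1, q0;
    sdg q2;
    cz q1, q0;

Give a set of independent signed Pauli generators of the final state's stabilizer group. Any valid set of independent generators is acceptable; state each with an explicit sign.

One valid set of independent stabilizer generators is +XZII, +ZXII, +IIZI, -IIIZ (any independent generating set of the same group is equally correct).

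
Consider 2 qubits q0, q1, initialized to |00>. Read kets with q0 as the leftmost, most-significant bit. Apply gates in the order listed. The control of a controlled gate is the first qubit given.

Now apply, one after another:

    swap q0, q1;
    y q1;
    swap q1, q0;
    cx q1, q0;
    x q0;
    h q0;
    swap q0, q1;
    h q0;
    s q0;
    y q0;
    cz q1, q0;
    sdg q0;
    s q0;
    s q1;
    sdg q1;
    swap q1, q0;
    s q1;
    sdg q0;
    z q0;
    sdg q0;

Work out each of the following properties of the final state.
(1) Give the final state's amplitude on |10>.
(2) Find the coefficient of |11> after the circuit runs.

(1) |10> carries amplitude I/2 in the final state.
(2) The final state's coefficient on |11> equals I/2.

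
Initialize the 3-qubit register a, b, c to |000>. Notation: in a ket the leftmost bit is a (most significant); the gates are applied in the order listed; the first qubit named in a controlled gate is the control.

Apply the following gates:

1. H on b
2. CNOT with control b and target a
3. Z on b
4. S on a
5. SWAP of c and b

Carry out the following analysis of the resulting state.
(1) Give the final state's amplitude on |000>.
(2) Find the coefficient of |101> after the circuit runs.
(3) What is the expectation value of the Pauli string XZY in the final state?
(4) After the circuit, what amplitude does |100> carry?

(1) The final state's coefficient on |000> equals sqrt(2)/2.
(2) The final state's coefficient on |101> equals -sqrt(2)*I/2.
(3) The observable XZY averages to -1.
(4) |100> carries amplitude 0 in the final state.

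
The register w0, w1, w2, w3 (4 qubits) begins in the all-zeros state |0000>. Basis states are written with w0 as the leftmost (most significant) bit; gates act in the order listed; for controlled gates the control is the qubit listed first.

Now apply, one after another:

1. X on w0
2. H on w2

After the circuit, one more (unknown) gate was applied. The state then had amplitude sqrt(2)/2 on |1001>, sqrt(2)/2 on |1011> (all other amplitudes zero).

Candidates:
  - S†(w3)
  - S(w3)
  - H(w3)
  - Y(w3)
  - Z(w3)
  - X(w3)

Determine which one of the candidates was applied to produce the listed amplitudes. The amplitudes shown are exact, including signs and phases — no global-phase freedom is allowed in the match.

The applied gate was X(w3).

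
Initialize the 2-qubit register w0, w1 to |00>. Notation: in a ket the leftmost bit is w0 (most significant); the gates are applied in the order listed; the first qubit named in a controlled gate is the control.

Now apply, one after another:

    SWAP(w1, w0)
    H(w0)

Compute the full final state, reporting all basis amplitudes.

The resulting statevector has amplitude sqrt(2)/2 on |00>, 0 on |01>, sqrt(2)/2 on |10>, 0 on |11>.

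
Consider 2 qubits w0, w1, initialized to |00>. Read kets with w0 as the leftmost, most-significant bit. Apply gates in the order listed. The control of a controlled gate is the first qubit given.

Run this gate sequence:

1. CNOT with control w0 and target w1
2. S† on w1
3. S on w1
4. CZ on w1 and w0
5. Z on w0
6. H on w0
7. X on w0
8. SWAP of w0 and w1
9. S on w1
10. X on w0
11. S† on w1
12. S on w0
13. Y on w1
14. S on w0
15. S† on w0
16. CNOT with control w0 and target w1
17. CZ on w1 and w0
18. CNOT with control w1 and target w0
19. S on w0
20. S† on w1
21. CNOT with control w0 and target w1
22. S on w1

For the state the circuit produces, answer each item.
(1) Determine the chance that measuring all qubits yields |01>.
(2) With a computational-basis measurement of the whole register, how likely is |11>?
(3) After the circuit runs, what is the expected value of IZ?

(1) Outcome |01> occurs with probability 1/2. Key observation: the block from step 14 through step 15 cancels to the identity and can be dropped.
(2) Outcome |11> occurs with probability 1/2.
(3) The observable IZ averages to -1.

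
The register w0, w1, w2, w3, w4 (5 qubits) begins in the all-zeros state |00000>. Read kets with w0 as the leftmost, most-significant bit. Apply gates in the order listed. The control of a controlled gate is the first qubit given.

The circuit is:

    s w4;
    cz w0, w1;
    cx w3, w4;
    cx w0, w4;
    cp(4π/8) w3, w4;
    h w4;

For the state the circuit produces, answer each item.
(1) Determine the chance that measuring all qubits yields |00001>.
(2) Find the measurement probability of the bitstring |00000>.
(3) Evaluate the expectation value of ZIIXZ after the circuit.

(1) Outcome |00001> occurs with probability 1/2.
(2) Outcome |00000> occurs with probability 1/2.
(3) In the final state, ZIIXZ has expectation 0.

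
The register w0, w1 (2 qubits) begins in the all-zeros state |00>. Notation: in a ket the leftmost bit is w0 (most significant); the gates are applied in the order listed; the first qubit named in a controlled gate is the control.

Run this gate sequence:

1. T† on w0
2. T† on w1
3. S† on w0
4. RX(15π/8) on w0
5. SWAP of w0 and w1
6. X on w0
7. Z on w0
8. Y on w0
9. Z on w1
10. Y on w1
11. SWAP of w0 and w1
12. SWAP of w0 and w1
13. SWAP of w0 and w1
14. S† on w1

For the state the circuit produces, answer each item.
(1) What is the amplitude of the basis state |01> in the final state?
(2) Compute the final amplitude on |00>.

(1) The final state's coefficient on |01> equals 0.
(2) The final state's coefficient on |00> equals I*sin(pi/16).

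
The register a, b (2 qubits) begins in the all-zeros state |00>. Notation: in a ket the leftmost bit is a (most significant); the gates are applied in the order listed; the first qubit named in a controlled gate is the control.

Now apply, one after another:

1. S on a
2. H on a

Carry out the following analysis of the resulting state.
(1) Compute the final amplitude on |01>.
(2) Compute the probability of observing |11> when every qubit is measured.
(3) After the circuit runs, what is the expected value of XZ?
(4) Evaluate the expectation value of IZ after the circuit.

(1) The final state's coefficient on |01> equals 0.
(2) Outcome |11> occurs with probability 0.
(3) In the final state, XZ has expectation 1.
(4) The observable IZ averages to 1.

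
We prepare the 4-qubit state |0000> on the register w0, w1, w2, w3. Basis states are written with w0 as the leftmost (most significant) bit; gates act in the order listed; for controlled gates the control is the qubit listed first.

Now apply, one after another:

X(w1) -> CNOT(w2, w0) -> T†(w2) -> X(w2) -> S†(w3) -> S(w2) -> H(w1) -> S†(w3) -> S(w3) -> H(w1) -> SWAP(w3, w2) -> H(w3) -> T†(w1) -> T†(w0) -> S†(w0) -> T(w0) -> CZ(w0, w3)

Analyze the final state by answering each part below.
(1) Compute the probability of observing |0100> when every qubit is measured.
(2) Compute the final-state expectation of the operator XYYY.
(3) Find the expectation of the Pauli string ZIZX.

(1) The probability of measuring |0100> is 1/2. Key observation: gates 7-10 undo each other exactly, leaving only the rest of the circuit to track.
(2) The observable XYYY averages to 0.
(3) In the final state, ZIZX has expectation -1.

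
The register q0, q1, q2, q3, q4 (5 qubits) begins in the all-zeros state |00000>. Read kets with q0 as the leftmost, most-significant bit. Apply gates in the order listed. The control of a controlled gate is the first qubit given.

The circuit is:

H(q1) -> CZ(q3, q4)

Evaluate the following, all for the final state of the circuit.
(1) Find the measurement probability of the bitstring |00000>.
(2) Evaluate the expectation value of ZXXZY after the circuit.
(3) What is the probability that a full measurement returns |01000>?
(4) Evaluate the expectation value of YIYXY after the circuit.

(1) A full measurement returns |00000> with probability 1/2.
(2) The observable ZXXZY averages to 0.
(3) A full measurement returns |01000> with probability 1/2.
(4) The observable YIYXY averages to 0.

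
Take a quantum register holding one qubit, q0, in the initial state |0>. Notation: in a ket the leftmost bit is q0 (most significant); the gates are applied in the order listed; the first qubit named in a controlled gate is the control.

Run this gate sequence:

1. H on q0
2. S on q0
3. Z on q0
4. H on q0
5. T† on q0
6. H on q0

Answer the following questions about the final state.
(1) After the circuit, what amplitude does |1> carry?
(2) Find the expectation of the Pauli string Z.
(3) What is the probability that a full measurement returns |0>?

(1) The amplitude on |1> is sqrt(2)*(1 - I - exp(I*pi/4) + exp(3*I*pi/4))/4.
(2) In the final state, Z has expectation sqrt(2)/2.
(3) Outcome |0> occurs with probability sqrt(2)/4 + 1/2.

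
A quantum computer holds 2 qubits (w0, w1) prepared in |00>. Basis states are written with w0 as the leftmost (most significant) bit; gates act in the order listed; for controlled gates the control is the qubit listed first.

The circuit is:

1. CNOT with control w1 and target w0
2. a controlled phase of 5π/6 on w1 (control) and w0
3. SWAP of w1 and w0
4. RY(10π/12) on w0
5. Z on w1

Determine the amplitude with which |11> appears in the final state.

The amplitude on |11> is 0.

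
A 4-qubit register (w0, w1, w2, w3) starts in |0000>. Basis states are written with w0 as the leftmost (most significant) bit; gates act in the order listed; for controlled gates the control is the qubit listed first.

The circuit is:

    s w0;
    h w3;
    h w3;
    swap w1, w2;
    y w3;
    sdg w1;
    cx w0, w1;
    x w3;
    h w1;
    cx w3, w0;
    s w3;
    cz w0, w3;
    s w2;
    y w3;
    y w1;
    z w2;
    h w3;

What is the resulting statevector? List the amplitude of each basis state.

The resulting statevector has amplitude I/2 on |0000>, -I/2 on |0001>, -I/2 on |0100>, I/2 on |0101>, and 0 on every other basis state.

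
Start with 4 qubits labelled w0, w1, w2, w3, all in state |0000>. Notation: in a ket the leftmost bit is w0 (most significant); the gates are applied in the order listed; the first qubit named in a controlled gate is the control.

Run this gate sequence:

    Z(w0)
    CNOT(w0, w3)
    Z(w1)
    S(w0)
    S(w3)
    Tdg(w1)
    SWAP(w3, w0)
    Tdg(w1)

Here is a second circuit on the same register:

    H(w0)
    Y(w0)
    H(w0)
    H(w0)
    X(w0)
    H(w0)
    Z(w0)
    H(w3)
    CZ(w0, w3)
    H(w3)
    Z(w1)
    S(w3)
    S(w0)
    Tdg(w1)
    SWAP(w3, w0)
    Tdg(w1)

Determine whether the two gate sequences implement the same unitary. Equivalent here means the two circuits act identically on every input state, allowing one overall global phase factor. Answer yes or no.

No: there is an input state on which the two circuits produce genuinely different outputs (not merely differing by a phase).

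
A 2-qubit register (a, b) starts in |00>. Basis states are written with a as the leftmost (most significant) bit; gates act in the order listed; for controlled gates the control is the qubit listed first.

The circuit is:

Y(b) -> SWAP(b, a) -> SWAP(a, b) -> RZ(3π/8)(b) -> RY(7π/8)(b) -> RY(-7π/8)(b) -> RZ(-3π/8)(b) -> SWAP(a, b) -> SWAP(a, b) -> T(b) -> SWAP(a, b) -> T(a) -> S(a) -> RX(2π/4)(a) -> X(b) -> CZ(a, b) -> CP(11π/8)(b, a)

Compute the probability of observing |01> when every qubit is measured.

A full measurement returns |01> with probability 1/2.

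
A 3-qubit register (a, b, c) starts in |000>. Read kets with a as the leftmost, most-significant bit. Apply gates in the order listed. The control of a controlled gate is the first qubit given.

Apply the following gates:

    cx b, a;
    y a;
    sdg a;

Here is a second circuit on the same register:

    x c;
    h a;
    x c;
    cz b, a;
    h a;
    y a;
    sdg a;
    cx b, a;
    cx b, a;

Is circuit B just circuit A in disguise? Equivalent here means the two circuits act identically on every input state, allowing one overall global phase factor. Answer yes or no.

Yes: on every input state the two circuits agree up to one overall phase factor.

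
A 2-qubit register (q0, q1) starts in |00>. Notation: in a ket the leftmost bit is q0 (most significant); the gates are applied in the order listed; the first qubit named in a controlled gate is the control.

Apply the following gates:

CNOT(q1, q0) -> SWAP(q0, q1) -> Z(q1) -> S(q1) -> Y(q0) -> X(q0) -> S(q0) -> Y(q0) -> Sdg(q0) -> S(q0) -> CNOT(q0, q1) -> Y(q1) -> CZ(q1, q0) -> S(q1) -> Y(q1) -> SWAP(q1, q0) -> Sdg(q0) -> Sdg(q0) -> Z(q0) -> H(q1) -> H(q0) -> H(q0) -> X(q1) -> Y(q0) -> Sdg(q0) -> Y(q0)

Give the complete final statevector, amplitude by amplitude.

After the circuit, the state carries amplitude 0 on |00>, 0 on |01>, sqrt(2)/2 on |10>, -sqrt(2)/2 on |11>.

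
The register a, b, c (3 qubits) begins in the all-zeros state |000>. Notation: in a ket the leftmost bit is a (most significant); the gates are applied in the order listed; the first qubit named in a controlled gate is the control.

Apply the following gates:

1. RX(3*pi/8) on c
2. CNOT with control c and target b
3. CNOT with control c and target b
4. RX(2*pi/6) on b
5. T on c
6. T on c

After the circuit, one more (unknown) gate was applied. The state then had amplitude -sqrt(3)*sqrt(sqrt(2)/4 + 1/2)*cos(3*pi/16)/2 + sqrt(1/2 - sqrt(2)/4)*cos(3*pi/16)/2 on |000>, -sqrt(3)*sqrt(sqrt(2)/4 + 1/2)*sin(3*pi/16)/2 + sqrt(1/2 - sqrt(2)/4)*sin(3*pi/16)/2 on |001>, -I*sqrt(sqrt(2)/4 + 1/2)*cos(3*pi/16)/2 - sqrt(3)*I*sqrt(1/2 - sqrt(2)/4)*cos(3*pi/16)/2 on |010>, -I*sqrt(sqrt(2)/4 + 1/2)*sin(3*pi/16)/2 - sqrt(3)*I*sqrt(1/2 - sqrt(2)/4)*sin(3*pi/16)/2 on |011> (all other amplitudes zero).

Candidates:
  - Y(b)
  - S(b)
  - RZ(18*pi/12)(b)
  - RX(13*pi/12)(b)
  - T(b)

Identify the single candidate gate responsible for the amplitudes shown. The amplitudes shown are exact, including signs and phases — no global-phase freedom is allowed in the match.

It was RX(13*pi/12)(b) that produced the state shown. Key observation: the block from step 2 through step 3 cancels to the identity and can be dropped.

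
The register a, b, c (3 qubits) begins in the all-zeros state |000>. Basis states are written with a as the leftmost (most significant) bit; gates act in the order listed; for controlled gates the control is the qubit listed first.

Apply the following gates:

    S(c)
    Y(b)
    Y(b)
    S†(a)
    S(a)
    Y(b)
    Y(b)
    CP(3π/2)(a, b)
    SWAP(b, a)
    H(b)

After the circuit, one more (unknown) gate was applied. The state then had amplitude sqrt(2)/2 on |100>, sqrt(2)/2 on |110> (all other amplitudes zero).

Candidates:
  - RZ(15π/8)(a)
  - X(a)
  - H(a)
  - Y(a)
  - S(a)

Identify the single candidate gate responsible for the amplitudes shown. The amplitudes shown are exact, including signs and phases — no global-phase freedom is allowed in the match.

The applied gate was X(a). Key observation: gates 2-7 undo each other exactly, leaving only the rest of the circuit to track.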